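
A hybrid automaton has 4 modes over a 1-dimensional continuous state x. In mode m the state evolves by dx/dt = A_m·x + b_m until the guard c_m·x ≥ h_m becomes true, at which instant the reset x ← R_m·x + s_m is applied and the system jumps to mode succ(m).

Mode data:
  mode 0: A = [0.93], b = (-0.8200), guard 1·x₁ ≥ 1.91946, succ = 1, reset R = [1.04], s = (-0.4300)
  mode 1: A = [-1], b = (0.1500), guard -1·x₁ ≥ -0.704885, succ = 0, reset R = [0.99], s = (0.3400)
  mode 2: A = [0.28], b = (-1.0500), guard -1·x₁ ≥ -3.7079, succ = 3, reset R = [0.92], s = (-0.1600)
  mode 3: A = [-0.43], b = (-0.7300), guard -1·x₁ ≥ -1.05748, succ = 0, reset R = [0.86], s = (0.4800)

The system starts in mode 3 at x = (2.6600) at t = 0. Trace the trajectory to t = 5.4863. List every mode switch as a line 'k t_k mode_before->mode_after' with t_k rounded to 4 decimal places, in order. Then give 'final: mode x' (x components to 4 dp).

Mode 3: guard c·x = -1.0575 hit at Δt = 1.0662 (t = 1.0662), x⁻ = (1.0575) → reset → x⁺ = (1.3894), jump to mode 0
Mode 0: guard c·x = 1.9195 hit at Δt = 0.7687 (t = 1.8349), x⁻ = (1.9195) → reset → x⁺ = (1.5662), jump to mode 1
Mode 1: guard c·x = -0.7049 hit at Δt = 0.9370 (t = 2.7719), x⁻ = (0.7049) → reset → x⁺ = (1.0378), jump to mode 0
Mode 0: guard c·x = 1.9195 hit at Δt = 2.0368 (t = 4.8087), x⁻ = (1.9195) → reset → x⁺ = (1.5662), jump to mode 1
Mode 1: flow for 0.6776 to horizon, guard not reached → x = (0.8692)

1 1.0662 3->0
2 1.8349 0->1
3 2.7719 1->0
4 4.8087 0->1
final: 1 0.8692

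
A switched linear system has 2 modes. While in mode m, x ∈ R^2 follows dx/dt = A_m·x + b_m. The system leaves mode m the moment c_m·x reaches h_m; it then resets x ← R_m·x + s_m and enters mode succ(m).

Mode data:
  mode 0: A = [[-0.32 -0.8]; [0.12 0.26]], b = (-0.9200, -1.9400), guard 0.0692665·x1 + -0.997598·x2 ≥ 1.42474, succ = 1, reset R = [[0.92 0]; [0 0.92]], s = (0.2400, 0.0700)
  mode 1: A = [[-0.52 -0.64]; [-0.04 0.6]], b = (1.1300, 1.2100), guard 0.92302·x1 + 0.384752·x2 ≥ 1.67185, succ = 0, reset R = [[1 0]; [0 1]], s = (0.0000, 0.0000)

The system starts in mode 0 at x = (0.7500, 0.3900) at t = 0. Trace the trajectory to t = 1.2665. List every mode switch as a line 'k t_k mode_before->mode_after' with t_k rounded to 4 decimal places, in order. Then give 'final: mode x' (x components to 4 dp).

1 0.8932 0->1
final: 1 0.9571 -1.0477

Mode 0: guard c·x = 1.4247 hit at Δt = 0.8932 (t = 0.8932), x⁻ = (0.1696, -1.4164) → reset → x⁺ = (0.3960, -1.2331), jump to mode 1
Mode 1: flow for 0.3733 to horizon, guard not reached → x = (0.9571, -1.0477)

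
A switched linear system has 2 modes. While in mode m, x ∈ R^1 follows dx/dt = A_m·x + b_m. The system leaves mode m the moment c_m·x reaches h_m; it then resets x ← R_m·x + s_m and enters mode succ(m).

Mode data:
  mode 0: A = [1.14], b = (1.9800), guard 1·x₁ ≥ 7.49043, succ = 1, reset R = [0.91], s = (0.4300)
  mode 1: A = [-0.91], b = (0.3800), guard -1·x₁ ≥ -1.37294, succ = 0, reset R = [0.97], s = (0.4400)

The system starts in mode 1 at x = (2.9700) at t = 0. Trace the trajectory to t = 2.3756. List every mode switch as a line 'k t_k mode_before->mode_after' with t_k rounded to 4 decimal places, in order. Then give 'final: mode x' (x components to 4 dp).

1 1.0799 1->0
2 1.9281 0->1
final: 1 4.9621

Mode 1: guard c·x = -1.3729 hit at Δt = 1.0799 (t = 1.0799), x⁻ = (1.3729) → reset → x⁺ = (1.7718), jump to mode 0
Mode 0: guard c·x = 7.4904 hit at Δt = 0.8482 (t = 1.9281), x⁻ = (7.4904) → reset → x⁺ = (7.2463), jump to mode 1
Mode 1: flow for 0.4475 to horizon, guard not reached → x = (4.9621)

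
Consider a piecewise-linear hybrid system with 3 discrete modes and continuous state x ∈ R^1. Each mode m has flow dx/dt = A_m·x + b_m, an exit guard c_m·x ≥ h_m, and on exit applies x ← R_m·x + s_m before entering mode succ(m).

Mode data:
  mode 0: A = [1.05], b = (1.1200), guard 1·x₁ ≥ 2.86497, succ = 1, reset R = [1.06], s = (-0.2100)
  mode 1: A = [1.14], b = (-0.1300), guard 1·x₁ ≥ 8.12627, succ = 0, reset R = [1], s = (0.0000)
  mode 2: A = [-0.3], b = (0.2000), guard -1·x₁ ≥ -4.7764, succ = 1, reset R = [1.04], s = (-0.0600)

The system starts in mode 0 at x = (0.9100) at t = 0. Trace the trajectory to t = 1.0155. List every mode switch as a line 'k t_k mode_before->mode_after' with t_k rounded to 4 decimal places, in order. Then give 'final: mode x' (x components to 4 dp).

Mode 0: guard c·x = 2.8650 hit at Δt = 0.6549 (t = 0.6549), x⁻ = (2.8650) → reset → x⁺ = (2.8269), jump to mode 1
Mode 1: flow for 0.3606 to horizon, guard not reached → x = (4.2062)

1 0.6549 0->1
final: 1 4.2062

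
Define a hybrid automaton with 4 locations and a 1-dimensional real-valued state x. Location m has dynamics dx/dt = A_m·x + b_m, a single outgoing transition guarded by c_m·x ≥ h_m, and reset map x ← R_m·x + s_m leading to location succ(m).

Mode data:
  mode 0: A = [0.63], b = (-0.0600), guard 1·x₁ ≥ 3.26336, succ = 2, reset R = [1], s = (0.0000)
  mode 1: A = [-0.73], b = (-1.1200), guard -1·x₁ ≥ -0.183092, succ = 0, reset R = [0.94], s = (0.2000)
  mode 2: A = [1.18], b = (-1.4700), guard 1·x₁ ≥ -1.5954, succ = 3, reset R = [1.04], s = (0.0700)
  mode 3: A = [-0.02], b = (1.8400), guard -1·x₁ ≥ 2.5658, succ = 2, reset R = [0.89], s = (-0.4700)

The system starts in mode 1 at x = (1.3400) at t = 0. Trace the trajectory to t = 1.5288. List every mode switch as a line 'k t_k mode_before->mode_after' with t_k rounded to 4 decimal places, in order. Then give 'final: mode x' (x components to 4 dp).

1 0.7055 1->0
final: 0 0.5603

Mode 1: guard c·x = -0.1831 hit at Δt = 0.7055 (t = 0.7055), x⁻ = (0.1831) → reset → x⁺ = (0.3721), jump to mode 0
Mode 0: flow for 0.8233 to horizon, guard not reached → x = (0.5603)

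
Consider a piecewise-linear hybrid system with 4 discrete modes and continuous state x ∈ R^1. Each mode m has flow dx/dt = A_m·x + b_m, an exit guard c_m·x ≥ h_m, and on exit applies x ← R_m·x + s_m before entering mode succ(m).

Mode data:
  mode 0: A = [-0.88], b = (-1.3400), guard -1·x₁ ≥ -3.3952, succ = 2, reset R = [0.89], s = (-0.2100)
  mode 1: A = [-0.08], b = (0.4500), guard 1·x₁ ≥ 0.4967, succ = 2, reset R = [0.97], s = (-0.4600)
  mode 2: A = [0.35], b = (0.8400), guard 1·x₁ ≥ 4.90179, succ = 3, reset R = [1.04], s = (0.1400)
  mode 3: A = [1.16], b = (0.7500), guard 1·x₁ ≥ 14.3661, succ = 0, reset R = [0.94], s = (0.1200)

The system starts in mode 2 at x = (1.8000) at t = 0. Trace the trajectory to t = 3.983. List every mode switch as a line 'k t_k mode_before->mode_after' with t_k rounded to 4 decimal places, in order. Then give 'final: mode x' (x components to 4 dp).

Mode 2: guard c·x = 4.9018 hit at Δt = 1.5801 (t = 1.5801), x⁻ = (4.9018) → reset → x⁺ = (5.2379), jump to mode 3
Mode 3: guard c·x = 14.3661 hit at Δt = 0.8074 (t = 2.3875), x⁻ = (14.3661) → reset → x⁺ = (13.6241), jump to mode 0
Mode 0: guard c·x = -3.3952 hit at Δt = 1.2783 (t = 3.6658), x⁻ = (3.3952) → reset → x⁺ = (2.8117), jump to mode 2
Mode 2: flow for 0.3172 to horizon, guard not reached → x = (3.4237)

1 1.5801 2->3
2 2.3875 3->0
3 3.6658 0->2
final: 2 3.4237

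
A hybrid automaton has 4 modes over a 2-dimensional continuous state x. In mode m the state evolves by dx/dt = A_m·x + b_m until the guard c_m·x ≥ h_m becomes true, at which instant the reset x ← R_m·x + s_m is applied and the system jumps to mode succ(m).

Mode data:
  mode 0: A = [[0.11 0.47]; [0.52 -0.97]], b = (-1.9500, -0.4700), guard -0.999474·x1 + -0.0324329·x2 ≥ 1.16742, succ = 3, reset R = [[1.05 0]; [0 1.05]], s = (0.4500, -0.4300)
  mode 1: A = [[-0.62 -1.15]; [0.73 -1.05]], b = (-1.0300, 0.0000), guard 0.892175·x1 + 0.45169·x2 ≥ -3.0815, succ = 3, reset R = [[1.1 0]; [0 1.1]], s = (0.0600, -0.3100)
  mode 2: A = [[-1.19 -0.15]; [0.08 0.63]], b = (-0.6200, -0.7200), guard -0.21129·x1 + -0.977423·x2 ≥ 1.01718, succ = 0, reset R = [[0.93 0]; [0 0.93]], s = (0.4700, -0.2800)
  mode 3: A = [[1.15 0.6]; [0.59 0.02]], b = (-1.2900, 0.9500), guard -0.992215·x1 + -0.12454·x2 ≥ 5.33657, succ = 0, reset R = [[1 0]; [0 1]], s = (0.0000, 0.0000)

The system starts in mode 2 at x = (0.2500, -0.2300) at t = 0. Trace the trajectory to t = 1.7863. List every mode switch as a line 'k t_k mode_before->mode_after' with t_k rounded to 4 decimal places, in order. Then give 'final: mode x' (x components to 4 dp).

Mode 2: guard c·x = 1.0172 hit at Δt = 0.7153 (t = 0.7153), x⁻ = (-0.1454, -1.0092) → reset → x⁺ = (0.3348, -1.2186), jump to mode 0
Mode 0: guard c·x = 1.1674 hit at Δt = 0.5893 (t = 1.3046), x⁻ = (-1.1353, -1.0079) → reset → x⁺ = (-0.7421, -1.4883), jump to mode 3
Mode 3: flow for 0.4817 to horizon, guard not reached → x = (-2.6819, -1.5059)

1 0.7153 2->0
2 1.3046 0->3
final: 3 -2.6819 -1.5059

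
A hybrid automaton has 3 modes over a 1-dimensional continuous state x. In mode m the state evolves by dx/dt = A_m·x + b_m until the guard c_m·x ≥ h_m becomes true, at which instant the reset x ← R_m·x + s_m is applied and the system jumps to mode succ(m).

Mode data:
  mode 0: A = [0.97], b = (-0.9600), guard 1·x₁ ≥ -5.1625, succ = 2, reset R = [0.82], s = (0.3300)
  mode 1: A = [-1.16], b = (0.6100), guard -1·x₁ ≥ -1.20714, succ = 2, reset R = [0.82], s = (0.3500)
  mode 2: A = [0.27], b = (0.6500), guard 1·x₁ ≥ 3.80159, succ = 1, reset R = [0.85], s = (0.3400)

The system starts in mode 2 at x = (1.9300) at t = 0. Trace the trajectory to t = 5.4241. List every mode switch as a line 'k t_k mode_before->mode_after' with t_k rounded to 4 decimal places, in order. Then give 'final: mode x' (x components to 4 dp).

1 1.3286 2->1
2 2.6195 1->2
3 4.4898 2->1
final: 1 1.5562

Mode 2: guard c·x = 3.8016 hit at Δt = 1.3286 (t = 1.3286), x⁻ = (3.8016) → reset → x⁺ = (3.5714), jump to mode 1
Mode 1: guard c·x = -1.2071 hit at Δt = 1.2909 (t = 2.6195), x⁻ = (1.2071) → reset → x⁺ = (1.3399), jump to mode 2
Mode 2: guard c·x = 3.8016 hit at Δt = 1.8703 (t = 4.4898), x⁻ = (3.8016) → reset → x⁺ = (3.5714), jump to mode 1
Mode 1: flow for 0.9343 to horizon, guard not reached → x = (1.5562)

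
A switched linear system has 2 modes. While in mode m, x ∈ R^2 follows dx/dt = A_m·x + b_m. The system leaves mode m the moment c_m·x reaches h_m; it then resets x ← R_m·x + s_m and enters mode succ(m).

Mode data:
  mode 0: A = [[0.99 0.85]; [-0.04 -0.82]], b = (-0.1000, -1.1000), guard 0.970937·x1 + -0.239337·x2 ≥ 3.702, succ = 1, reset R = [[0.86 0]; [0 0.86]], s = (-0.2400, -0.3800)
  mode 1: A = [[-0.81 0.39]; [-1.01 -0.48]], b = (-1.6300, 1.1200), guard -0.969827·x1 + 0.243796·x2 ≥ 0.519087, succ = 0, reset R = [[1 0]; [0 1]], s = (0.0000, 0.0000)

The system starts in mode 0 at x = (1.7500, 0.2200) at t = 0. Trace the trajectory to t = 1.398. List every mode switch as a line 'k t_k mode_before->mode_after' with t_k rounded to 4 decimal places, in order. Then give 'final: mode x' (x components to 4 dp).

1 0.8332 0->1
final: 1 0.9114 -1.0363

Mode 0: guard c·x = 3.7020 hit at Δt = 0.8332 (t = 0.8332), x⁻ = (3.6603, -0.6189) → reset → x⁺ = (2.9078, -0.9123), jump to mode 1
Mode 1: flow for 0.5648 to horizon, guard not reached → x = (0.9114, -1.0363)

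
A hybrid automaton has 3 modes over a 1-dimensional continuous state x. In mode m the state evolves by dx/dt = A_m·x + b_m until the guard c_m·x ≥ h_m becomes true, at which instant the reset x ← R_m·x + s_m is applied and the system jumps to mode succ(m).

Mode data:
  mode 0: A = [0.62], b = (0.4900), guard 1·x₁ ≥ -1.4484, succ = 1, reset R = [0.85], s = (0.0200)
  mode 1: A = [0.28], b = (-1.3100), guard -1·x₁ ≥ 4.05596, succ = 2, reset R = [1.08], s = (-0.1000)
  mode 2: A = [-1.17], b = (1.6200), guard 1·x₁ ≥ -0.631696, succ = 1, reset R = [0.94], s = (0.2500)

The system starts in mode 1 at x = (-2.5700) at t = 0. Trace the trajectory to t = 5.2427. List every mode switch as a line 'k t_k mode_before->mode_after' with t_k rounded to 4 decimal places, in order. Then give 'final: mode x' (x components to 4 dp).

Mode 1: guard c·x = 4.0560 hit at Δt = 0.6660 (t = 0.6660), x⁻ = (-4.0560) → reset → x⁺ = (-4.4804), jump to mode 2
Mode 2: guard c·x = -0.6317 hit at Δt = 0.9126 (t = 1.5786), x⁻ = (-0.6317) → reset → x⁺ = (-0.3438), jump to mode 1
Mode 1: guard c·x = 4.0560 hit at Δt = 1.9764 (t = 3.5550), x⁻ = (-4.0560) → reset → x⁺ = (-4.4804), jump to mode 2
Mode 2: guard c·x = -0.6317 hit at Δt = 0.9126 (t = 4.4676), x⁻ = (-0.6317) → reset → x⁺ = (-0.3438), jump to mode 1
Mode 1: flow for 0.7751 to horizon, guard not reached → x = (-1.5612)

1 0.6660 1->2
2 1.5786 2->1
3 3.5550 1->2
4 4.4676 2->1
final: 1 -1.5612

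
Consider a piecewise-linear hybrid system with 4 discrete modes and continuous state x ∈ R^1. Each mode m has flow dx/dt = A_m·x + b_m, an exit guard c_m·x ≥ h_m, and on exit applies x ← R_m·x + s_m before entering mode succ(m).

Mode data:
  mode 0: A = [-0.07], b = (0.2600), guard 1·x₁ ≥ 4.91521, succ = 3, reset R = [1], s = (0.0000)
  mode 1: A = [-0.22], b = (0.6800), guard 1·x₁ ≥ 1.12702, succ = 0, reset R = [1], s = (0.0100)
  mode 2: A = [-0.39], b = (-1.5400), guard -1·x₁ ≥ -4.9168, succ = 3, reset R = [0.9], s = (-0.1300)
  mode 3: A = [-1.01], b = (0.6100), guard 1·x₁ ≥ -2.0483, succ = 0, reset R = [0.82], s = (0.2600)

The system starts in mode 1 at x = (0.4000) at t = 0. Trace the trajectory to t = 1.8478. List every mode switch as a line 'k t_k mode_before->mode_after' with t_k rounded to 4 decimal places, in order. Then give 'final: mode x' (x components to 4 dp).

1 1.4316 1->0
final: 0 1.2110

Mode 1: guard c·x = 1.1270 hit at Δt = 1.4316 (t = 1.4316), x⁻ = (1.1270) → reset → x⁺ = (1.1370), jump to mode 0
Mode 0: flow for 0.4162 to horizon, guard not reached → x = (1.2110)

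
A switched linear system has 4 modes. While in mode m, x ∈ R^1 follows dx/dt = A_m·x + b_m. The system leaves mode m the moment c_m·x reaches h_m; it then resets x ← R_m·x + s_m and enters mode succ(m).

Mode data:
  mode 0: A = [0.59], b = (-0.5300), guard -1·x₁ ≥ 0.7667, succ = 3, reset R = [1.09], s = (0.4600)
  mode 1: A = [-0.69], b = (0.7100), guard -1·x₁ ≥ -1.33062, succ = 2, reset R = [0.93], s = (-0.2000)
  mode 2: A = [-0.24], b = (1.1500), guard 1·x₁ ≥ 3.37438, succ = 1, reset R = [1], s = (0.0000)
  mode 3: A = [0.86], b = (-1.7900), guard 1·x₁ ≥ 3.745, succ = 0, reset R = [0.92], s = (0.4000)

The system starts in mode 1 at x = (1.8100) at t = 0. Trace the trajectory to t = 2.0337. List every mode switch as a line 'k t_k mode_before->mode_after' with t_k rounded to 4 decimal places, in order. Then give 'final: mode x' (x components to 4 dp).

Mode 1: guard c·x = -1.3306 hit at Δt = 1.3788 (t = 1.3788), x⁻ = (1.3306) → reset → x⁺ = (1.0375), jump to mode 2
Mode 2: flow for 0.6549 to horizon, guard not reached → x = (1.5835)

1 1.3788 1->2
final: 2 1.5835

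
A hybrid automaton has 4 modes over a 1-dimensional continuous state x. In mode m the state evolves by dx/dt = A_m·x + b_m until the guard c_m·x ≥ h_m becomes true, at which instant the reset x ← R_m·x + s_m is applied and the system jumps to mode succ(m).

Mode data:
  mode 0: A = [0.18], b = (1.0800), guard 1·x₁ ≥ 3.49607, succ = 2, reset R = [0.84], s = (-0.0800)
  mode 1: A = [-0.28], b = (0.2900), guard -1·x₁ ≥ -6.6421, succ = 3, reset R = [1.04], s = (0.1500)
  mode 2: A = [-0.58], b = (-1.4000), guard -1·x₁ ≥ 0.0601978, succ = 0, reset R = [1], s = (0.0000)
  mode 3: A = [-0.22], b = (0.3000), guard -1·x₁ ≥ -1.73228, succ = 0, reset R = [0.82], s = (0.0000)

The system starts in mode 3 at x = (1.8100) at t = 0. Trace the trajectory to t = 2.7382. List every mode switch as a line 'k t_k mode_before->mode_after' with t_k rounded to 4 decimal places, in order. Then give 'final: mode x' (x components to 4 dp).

Mode 3: guard c·x = -1.7323 hit at Δt = 0.8696 (t = 0.8696), x⁻ = (1.7323) → reset → x⁺ = (1.4205), jump to mode 0
Mode 0: guard c·x = 3.4961 hit at Δt = 1.3702 (t = 2.2398), x⁻ = (3.4961) → reset → x⁺ = (2.8567), jump to mode 2
Mode 2: flow for 0.4984 to horizon, guard not reached → x = (1.5335)

1 0.8696 3->0
2 2.2398 0->2
final: 2 1.5335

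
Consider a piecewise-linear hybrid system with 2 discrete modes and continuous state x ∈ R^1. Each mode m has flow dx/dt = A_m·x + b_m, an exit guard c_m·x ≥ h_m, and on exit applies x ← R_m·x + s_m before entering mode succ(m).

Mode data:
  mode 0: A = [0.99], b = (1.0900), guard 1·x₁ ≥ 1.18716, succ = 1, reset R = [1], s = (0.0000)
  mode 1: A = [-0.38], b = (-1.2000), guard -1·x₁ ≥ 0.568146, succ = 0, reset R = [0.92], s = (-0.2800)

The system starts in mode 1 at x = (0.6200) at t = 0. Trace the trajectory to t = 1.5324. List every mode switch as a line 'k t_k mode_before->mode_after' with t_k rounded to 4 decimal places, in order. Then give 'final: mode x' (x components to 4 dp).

1 0.9937 1->0
final: 0 -0.5925

Mode 1: guard c·x = 0.5681 hit at Δt = 0.9937 (t = 0.9937), x⁻ = (-0.5681) → reset → x⁺ = (-0.8027), jump to mode 0
Mode 0: flow for 0.5387 to horizon, guard not reached → x = (-0.5925)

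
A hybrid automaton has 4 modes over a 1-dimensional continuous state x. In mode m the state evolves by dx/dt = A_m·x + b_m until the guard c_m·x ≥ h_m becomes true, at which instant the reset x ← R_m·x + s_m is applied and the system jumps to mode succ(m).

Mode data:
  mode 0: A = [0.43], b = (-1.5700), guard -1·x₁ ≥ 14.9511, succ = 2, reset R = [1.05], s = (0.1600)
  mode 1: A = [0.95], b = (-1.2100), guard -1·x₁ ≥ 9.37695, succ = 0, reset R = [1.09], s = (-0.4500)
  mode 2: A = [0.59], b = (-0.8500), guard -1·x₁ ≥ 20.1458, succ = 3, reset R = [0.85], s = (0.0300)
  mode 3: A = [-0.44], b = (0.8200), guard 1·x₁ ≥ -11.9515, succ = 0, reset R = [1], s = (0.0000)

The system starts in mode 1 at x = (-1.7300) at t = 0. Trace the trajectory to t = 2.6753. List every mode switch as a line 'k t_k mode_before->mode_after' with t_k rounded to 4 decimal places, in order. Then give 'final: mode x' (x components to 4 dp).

Mode 1: guard c·x = 9.3770 hit at Δt = 1.3324 (t = 1.3324), x⁻ = (-9.3770) → reset → x⁺ = (-10.6709), jump to mode 0
Mode 0: guard c·x = 14.9511 hit at Δt = 0.6081 (t = 1.9405), x⁻ = (-14.9511) → reset → x⁺ = (-15.5387), jump to mode 2
Mode 2: guard c·x = 20.1458 hit at Δt = 0.4069 (t = 2.3474), x⁻ = (-20.1458) → reset → x⁺ = (-17.0939), jump to mode 3
Mode 3: flow for 0.3279 to horizon, guard not reached → x = (-14.5470)

1 1.3324 1->0
2 1.9405 0->2
3 2.3474 2->3
final: 3 -14.5470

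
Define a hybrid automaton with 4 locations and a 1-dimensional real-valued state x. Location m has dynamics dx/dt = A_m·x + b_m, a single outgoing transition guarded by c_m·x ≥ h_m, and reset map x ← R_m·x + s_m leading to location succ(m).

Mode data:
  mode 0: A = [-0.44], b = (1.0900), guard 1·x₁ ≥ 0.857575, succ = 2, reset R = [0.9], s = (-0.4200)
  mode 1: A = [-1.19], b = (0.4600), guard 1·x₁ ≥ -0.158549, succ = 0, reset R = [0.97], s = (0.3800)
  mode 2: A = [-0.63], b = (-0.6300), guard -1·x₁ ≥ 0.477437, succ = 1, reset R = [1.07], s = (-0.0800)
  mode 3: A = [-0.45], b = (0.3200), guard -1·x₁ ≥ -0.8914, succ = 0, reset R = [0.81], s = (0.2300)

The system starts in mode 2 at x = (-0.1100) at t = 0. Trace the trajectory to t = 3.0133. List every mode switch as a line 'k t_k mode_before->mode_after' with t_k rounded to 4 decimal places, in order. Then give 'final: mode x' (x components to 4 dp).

1 0.8452 2->1
2 1.3359 1->0
3 2.0840 0->2
final: 2 -0.2472

Mode 2: guard c·x = 0.4774 hit at Δt = 0.8452 (t = 0.8452), x⁻ = (-0.4774) → reset → x⁺ = (-0.5909), jump to mode 1
Mode 1: guard c·x = -0.1585 hit at Δt = 0.4907 (t = 1.3359), x⁻ = (-0.1585) → reset → x⁺ = (0.2262), jump to mode 0
Mode 0: guard c·x = 0.8576 hit at Δt = 0.7481 (t = 2.0840), x⁻ = (0.8576) → reset → x⁺ = (0.3518), jump to mode 2
Mode 2: flow for 0.9293 to horizon, guard not reached → x = (-0.2472)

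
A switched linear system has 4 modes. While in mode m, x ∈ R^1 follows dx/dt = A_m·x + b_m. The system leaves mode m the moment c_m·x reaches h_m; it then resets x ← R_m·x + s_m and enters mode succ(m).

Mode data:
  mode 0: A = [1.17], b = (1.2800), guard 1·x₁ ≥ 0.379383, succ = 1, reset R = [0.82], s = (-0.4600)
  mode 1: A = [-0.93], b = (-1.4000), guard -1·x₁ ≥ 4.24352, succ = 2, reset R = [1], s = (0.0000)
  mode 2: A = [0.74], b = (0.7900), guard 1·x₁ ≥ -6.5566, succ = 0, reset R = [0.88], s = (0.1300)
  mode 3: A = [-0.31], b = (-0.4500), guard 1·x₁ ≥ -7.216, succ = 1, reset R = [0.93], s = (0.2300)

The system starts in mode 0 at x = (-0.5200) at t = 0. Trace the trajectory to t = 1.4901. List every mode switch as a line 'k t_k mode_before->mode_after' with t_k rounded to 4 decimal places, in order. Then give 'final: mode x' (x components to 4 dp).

1 0.8057 0->1
final: 1 -0.7876

Mode 0: guard c·x = 0.3794 hit at Δt = 0.8057 (t = 0.8057), x⁻ = (0.3794) → reset → x⁺ = (-0.1489), jump to mode 1
Mode 1: flow for 0.6844 to horizon, guard not reached → x = (-0.7876)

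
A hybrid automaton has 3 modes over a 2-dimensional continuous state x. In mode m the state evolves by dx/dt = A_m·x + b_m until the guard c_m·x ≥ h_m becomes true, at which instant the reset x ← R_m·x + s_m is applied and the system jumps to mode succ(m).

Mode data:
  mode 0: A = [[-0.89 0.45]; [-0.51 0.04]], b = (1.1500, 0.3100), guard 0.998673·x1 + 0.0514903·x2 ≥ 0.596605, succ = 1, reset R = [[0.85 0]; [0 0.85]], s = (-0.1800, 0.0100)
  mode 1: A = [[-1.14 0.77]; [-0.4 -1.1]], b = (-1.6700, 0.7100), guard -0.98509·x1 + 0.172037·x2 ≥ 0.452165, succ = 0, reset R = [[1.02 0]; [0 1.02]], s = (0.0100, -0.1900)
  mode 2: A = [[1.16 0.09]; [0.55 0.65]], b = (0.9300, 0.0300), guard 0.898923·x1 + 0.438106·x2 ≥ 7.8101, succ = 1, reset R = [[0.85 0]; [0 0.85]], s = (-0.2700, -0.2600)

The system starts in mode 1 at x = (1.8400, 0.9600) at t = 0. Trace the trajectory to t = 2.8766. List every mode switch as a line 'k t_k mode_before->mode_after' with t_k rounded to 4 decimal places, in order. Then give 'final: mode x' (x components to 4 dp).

1 1.2671 1->0
2 1.9763 0->1
3 2.5415 1->0
final: 0 0.1418 0.5668

Mode 1: guard c·x = 0.4522 hit at Δt = 1.2671 (t = 1.2671), x⁻ = (-0.3459, 0.6479) → reset → x⁺ = (-0.3428, 0.4708), jump to mode 0
Mode 0: guard c·x = 0.5966 hit at Δt = 0.7092 (t = 1.9763), x⁻ = (0.5638, 0.6520) → reset → x⁺ = (0.2992, 0.5642), jump to mode 1
Mode 1: guard c·x = 0.4522 hit at Δt = 0.5652 (t = 2.5415), x⁻ = (-0.3511, 0.6179) → reset → x⁺ = (-0.3481, 0.4403), jump to mode 0
Mode 0: flow for 0.3351 to horizon, guard not reached → x = (0.1418, 0.5668)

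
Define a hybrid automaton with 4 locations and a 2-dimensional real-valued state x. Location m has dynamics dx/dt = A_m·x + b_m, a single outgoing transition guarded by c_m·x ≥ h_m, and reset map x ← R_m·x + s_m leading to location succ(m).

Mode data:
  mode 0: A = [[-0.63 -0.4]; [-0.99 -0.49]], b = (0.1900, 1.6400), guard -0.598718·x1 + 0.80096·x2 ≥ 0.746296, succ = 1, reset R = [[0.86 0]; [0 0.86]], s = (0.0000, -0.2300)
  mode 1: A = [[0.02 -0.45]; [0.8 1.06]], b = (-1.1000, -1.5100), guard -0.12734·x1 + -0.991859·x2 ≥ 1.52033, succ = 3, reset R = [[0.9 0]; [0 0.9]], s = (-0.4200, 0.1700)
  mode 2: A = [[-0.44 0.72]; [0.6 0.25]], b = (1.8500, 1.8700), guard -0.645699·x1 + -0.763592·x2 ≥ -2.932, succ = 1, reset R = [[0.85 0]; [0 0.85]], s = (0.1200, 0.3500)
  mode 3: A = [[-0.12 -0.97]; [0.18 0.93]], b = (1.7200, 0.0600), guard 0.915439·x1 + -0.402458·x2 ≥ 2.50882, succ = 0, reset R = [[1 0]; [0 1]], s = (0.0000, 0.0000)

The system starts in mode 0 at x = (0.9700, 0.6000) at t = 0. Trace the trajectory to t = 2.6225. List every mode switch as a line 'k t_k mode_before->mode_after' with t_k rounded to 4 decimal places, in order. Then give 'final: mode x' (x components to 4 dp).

1 1.0655 0->1
2 2.2658 1->3
final: 3 -0.2542 -1.5566

Mode 0: guard c·x = 0.7463 hit at Δt = 1.0655 (t = 1.0655), x⁻ = (0.3613, 1.2018) → reset → x⁺ = (0.3107, 0.8036), jump to mode 1
Mode 1: guard c·x = 1.5203 hit at Δt = 1.2003 (t = 2.2658), x⁻ = (-1.0421, -1.3990) → reset → x⁺ = (-1.3579, -1.0891), jump to mode 3
Mode 3: flow for 0.3567 to horizon, guard not reached → x = (-0.2542, -1.5566)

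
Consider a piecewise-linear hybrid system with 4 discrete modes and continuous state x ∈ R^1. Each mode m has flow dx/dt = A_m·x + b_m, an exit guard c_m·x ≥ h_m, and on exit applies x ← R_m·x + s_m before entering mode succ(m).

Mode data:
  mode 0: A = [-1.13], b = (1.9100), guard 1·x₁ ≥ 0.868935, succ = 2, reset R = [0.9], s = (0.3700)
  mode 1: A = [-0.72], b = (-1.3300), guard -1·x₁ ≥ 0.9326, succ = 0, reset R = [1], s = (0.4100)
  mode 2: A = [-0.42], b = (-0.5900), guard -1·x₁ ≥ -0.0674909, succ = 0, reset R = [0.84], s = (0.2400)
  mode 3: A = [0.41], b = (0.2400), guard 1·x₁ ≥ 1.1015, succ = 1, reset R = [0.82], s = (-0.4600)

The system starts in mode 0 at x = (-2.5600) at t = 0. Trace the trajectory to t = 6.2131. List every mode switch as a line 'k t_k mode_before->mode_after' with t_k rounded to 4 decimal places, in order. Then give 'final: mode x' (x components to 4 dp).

Mode 0: guard c·x = 0.8689 hit at Δt = 1.4547 (t = 1.4547), x⁻ = (0.8689) → reset → x⁺ = (1.1520), jump to mode 2
Mode 2: guard c·x = -0.0675 hit at Δt = 1.3142 (t = 2.7689), x⁻ = (0.0675) → reset → x⁺ = (0.2967), jump to mode 0
Mode 0: guard c·x = 0.8689 hit at Δt = 0.4679 (t = 3.2368), x⁻ = (0.8689) → reset → x⁺ = (1.1520), jump to mode 2
Mode 2: guard c·x = -0.0675 hit at Δt = 1.3142 (t = 4.5510), x⁻ = (0.0675) → reset → x⁺ = (0.2967), jump to mode 0
Mode 0: guard c·x = 0.8689 hit at Δt = 0.4679 (t = 5.0189), x⁻ = (0.8689) → reset → x⁺ = (1.1520), jump to mode 2
Mode 2: flow for 1.1942 to horizon, guard not reached → x = (0.1436)

1 1.4547 0->2
2 2.7689 2->0
3 3.2368 0->2
4 4.5510 2->0
5 5.0189 0->2
final: 2 0.1436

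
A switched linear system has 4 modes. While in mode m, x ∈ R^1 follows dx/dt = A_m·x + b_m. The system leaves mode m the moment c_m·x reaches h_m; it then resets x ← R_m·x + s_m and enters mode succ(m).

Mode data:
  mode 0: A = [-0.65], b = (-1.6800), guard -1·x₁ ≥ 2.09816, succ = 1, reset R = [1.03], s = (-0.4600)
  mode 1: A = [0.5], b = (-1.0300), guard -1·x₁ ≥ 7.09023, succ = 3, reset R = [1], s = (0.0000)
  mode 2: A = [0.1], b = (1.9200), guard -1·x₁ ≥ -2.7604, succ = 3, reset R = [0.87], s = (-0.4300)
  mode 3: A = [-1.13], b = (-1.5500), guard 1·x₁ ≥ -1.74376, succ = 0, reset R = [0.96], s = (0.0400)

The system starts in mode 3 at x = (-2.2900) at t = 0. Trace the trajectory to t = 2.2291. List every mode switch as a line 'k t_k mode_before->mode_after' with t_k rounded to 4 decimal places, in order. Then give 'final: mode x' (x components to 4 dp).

Mode 3: guard c·x = -1.7438 hit at Δt = 0.7995 (t = 0.7995), x⁻ = (-1.7438) → reset → x⁺ = (-1.6340), jump to mode 0
Mode 0: guard c·x = 2.0982 hit at Δt = 1.0307 (t = 1.8302), x⁻ = (-2.0982) → reset → x⁺ = (-2.6211), jump to mode 1
Mode 1: flow for 0.3989 to horizon, guard not reached → x = (-3.6544)

1 0.7995 3->0
2 1.8302 0->1
final: 1 -3.6544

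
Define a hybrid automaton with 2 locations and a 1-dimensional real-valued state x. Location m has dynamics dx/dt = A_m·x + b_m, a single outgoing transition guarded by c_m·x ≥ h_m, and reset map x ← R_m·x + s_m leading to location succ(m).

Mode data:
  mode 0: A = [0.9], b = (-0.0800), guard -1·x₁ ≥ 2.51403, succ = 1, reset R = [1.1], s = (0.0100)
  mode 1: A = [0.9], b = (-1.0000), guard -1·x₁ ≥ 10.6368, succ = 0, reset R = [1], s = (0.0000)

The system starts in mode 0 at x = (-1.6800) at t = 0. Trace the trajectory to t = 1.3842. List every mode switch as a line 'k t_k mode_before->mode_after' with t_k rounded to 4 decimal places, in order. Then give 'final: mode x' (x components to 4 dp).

1 0.4292 0->1
final: 1 -8.0216

Mode 0: guard c·x = 2.5140 hit at Δt = 0.4292 (t = 0.4292), x⁻ = (-2.5140) → reset → x⁺ = (-2.7554), jump to mode 1
Mode 1: flow for 0.9550 to horizon, guard not reached → x = (-8.0216)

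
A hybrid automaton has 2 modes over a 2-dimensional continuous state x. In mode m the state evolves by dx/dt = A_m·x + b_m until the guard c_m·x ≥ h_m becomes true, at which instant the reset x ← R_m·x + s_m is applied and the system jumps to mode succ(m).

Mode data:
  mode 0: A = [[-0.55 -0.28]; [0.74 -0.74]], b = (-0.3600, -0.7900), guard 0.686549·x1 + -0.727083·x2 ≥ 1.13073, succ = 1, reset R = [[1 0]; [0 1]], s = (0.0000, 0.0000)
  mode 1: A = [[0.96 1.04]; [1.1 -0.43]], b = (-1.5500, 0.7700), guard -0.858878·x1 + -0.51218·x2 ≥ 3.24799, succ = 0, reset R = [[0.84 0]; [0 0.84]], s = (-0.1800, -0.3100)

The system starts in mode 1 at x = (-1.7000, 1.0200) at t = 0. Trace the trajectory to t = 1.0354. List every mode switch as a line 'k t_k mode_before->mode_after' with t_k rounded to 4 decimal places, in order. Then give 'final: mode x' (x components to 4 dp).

1 0.5596 1->0
final: 0 -2.5233 -1.5134

Mode 1: guard c·x = 3.2480 hit at Δt = 0.5596 (t = 0.5596), x⁻ = (-3.6503, -0.2202) → reset → x⁺ = (-3.2463, -0.4950), jump to mode 0
Mode 0: flow for 0.4758 to horizon, guard not reached → x = (-2.5233, -1.5134)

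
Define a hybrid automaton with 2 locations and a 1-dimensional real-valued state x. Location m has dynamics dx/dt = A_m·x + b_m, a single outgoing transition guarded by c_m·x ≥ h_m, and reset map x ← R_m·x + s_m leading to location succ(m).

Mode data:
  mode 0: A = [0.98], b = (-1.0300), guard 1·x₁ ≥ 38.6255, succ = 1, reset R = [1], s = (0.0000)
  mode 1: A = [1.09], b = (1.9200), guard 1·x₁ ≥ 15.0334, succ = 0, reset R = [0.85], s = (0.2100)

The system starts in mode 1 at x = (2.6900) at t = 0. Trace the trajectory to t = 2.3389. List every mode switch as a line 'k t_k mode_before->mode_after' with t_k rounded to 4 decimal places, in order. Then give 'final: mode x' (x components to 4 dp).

1 1.2182 1->0
final: 0 36.8514

Mode 1: guard c·x = 15.0334 hit at Δt = 1.2182 (t = 1.2182), x⁻ = (15.0334) → reset → x⁺ = (12.9884), jump to mode 0
Mode 0: flow for 1.1207 to horizon, guard not reached → x = (36.8514)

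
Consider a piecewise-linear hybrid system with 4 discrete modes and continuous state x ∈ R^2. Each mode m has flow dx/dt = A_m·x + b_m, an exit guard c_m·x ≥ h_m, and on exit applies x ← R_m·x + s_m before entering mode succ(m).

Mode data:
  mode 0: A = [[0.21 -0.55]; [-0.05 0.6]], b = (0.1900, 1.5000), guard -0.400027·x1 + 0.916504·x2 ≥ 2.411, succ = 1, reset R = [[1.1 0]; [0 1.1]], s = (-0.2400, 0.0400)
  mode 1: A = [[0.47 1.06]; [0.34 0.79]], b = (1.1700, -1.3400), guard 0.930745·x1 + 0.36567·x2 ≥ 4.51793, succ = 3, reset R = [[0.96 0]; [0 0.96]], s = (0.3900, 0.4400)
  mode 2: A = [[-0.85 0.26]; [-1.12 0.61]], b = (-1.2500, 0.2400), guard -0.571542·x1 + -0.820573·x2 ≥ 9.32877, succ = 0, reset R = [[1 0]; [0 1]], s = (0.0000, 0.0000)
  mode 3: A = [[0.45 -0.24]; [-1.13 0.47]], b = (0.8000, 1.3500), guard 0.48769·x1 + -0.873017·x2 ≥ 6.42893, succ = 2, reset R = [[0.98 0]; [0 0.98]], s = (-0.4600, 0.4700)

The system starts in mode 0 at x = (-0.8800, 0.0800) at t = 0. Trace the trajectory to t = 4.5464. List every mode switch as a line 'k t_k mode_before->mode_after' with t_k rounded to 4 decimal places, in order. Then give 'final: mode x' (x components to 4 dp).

1 0.9129 0->1
2 2.2105 1->3
3 3.7040 3->2
final: 2 1.9651 -9.4285

Mode 0: guard c·x = 2.4110 hit at Δt = 0.9129 (t = 0.9129), x⁻ = (-1.3900, 2.0239) → reset → x⁺ = (-1.7690, 2.2663), jump to mode 1
Mode 1: guard c·x = 4.5179 hit at Δt = 1.2976 (t = 2.2105), x⁻ = (3.5396, 3.3457) → reset → x⁺ = (3.7880, 3.6519), jump to mode 3
Mode 3: guard c·x = 6.4289 hit at Δt = 1.4935 (t = 3.7040), x⁻ = (8.2305, -2.7663) → reset → x⁺ = (7.6059, -2.2410), jump to mode 2
Mode 2: flow for 0.8424 to horizon, guard not reached → x = (1.9651, -9.4285)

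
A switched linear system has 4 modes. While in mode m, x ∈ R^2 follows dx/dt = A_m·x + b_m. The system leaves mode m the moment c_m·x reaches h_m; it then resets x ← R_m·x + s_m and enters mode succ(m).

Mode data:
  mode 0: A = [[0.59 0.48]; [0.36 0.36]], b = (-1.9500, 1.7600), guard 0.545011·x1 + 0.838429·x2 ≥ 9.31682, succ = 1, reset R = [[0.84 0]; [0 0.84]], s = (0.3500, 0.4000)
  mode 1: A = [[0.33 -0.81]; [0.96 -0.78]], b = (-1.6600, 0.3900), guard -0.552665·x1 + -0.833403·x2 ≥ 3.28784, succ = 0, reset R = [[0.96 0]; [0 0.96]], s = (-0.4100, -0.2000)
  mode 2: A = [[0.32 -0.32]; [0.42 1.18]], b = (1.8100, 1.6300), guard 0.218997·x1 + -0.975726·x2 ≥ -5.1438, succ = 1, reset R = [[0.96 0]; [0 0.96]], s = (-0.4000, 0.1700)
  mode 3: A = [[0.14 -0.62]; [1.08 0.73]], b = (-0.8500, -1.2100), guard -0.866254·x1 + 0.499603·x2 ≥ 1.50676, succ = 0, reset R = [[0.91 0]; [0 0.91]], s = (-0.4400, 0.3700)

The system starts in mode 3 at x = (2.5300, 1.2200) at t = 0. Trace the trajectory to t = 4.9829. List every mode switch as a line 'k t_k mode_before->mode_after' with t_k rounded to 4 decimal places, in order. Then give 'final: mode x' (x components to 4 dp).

Mode 3: guard c·x = 1.5068 hit at Δt = 1.0291 (t = 1.0291), x⁻ = (0.3194, 3.5698) → reset → x⁺ = (-0.1493, 3.6185), jump to mode 0
Mode 0: guard c·x = 9.3168 hit at Δt = 1.5046 (t = 2.5337), x⁻ = (1.8391, 9.9168) → reset → x⁺ = (1.8948, 8.7301), jump to mode 1
Mode 1: guard c·x = 3.2878 hit at Δt = 1.3275 (t = 3.8612), x⁻ = (-6.7896, 0.5574) → reset → x⁺ = (-6.9280, 0.3351), jump to mode 0
Mode 0: flow for 1.1217 to horizon, guard not reached → x = (-16.9203, -2.5028)

1 1.0291 3->0
2 2.5337 0->1
3 3.8612 1->0
final: 0 -16.9203 -2.5028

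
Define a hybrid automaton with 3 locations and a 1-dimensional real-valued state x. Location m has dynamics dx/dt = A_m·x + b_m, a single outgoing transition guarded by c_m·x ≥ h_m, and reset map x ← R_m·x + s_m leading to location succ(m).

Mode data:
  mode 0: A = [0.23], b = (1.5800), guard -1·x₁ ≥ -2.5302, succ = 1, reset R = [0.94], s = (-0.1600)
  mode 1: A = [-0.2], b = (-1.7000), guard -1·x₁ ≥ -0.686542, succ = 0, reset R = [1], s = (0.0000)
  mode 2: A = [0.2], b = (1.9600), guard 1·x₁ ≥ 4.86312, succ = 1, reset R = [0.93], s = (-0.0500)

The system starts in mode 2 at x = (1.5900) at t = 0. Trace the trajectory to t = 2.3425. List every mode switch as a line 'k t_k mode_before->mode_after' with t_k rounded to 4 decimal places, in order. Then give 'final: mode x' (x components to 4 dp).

Mode 2: guard c·x = 4.8631 hit at Δt = 1.2630 (t = 1.2630), x⁻ = (4.8631) → reset → x⁺ = (4.4727), jump to mode 1
Mode 1: flow for 1.0795 to horizon, guard not reached → x = (1.9536)

1 1.2630 2->1
final: 1 1.9536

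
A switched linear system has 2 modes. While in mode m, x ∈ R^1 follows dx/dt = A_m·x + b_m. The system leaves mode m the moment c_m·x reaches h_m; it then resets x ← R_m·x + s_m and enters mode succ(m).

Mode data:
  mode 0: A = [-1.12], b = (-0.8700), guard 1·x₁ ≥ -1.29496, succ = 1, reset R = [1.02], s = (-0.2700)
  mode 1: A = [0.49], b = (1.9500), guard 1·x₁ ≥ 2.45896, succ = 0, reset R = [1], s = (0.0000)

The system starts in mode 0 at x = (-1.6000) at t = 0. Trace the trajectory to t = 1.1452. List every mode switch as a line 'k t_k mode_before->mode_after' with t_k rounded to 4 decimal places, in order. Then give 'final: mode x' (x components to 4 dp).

Mode 0: guard c·x = -1.2950 hit at Δt = 0.4133 (t = 0.4133), x⁻ = (-1.2950) → reset → x⁺ = (-1.5909), jump to mode 1
Mode 1: flow for 0.7319 to horizon, guard not reached → x = (-0.5604)

1 0.4133 0->1
final: 1 -0.5604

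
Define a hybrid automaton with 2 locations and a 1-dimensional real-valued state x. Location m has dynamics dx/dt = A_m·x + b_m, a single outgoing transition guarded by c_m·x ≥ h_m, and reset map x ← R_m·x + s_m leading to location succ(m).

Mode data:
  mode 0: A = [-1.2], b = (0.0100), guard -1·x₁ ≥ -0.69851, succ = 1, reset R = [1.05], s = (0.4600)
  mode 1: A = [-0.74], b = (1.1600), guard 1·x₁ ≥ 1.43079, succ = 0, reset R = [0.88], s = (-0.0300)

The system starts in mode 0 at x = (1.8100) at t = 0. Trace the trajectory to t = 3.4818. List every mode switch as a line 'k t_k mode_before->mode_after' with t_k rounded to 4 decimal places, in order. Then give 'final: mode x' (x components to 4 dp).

1 0.7996 0->1
2 2.1594 1->0
3 2.6346 0->1
final: 1 1.3677

Mode 0: guard c·x = -0.6985 hit at Δt = 0.7996 (t = 0.7996), x⁻ = (0.6985) → reset → x⁺ = (1.1934), jump to mode 1
Mode 1: guard c·x = 1.4308 hit at Δt = 1.3598 (t = 2.1594), x⁻ = (1.4308) → reset → x⁺ = (1.2291), jump to mode 0
Mode 0: guard c·x = -0.6985 hit at Δt = 0.4752 (t = 2.6346), x⁻ = (0.6985) → reset → x⁺ = (1.1934), jump to mode 1
Mode 1: flow for 0.8472 to horizon, guard not reached → x = (1.3677)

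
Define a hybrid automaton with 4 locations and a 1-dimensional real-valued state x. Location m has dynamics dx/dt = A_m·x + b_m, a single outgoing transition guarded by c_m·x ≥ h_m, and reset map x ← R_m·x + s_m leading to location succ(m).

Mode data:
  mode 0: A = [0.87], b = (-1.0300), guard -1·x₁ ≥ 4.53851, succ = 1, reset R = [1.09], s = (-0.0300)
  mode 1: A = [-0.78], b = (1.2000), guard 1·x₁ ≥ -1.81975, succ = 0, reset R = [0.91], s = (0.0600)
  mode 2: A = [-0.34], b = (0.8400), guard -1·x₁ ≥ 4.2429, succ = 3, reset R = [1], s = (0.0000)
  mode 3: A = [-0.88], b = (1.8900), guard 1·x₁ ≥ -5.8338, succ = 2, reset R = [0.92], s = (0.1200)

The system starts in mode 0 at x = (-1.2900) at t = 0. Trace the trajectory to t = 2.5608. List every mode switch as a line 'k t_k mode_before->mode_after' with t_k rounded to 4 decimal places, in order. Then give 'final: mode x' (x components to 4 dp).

1 0.9639 0->1
2 1.8136 1->0
final: 0 -4.1414

Mode 0: guard c·x = 4.5385 hit at Δt = 0.9639 (t = 0.9639), x⁻ = (-4.5385) → reset → x⁺ = (-4.9770), jump to mode 1
Mode 1: guard c·x = -1.8197 hit at Δt = 0.8497 (t = 1.8136), x⁻ = (-1.8197) → reset → x⁺ = (-1.5960), jump to mode 0
Mode 0: flow for 0.7472 to horizon, guard not reached → x = (-4.1414)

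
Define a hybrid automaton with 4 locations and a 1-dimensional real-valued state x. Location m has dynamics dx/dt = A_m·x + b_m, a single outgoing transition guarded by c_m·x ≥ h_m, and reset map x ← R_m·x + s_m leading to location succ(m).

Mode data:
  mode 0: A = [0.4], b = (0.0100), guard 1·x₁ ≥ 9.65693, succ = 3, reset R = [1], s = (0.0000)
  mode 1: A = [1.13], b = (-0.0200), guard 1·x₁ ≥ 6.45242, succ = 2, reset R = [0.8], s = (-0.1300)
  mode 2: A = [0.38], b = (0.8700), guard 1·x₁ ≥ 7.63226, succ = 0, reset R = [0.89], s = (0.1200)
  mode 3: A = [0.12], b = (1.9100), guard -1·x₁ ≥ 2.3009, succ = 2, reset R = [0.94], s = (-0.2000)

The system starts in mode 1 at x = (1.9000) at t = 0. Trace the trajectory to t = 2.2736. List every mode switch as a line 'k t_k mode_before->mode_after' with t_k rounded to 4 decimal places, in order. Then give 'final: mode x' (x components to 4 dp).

Mode 1: guard c·x = 6.4524 hit at Δt = 1.0878 (t = 1.0878), x⁻ = (6.4524) → reset → x⁺ = (5.0319), jump to mode 2
Mode 2: guard c·x = 7.6323 hit at Δt = 0.7998 (t = 1.8876), x⁻ = (7.6323) → reset → x⁺ = (6.9127), jump to mode 0
Mode 0: flow for 0.3860 to horizon, guard not reached → x = (8.0710)

1 1.0878 1->2
2 1.8876 2->0
final: 0 8.0710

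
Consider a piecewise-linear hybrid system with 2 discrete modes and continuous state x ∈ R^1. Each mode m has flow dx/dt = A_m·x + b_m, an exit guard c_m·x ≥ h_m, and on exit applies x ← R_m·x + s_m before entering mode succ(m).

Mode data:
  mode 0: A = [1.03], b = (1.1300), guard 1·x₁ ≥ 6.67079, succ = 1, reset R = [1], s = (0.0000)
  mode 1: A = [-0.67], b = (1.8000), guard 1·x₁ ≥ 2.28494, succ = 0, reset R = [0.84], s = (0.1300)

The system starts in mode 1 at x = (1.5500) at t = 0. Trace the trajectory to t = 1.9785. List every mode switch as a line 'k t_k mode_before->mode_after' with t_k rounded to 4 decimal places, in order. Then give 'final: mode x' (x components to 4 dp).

Mode 1: guard c·x = 2.2849 hit at Δt = 1.5526 (t = 1.5526), x⁻ = (2.2849) → reset → x⁺ = (2.0493), jump to mode 0
Mode 0: flow for 0.4259 to horizon, guard not reached → x = (3.7819)

1 1.5526 1->0
final: 0 3.7819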